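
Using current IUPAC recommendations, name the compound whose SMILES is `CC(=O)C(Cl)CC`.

Counting along the main chain through the carbonyl gives 5 carbons: the parent is pentane.
The principal characteristic group is a ketone (C=O on an internal carbon), named with the suffix -one.
Number the chain so that numbering from this end puts the carbonyl group at C-2 rather than C-4.
That gives the carbonyl at C-2; a chloro group at C-3.
The name is 3-chloropentan-2-one.

3-chloropentan-2-one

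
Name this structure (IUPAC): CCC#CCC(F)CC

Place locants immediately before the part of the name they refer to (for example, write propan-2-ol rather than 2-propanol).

Counting along the main chain through the multiple bond gives 8 carbons: the parent is octane.
A C≡C triple bond in the chain gives the infix -yne-.
Choose the numbering such that numbering from this end puts the triple bond at C-3 rather than C-5.
This places the triple bond between C-3 and C-4; a fluoro group at C-6.
Putting it together: 6-fluorooct-3-yne.

6-fluorooct-3-yne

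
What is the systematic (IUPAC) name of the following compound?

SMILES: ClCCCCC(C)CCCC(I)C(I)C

1-chloro-9,10-diiodo-5-methylundecane

The parent chain contains 11 carbons (undecane).
Choose the numbering such that the substituent locant set {1,5,9,10} is lower than {2,3,7,11} at the first point of difference.
With this numbering: a chloro group at C-1; iodo groups at C-9 and C-10; a methyl group at C-5.
The substituents are ordered alphabetically, ignoring any di-/tri- multipliers.
Putting it together: 1-chloro-9,10-diiodo-5-methylundecane.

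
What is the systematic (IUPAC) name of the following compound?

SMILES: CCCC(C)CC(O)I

1-iodo-3-methylhexan-1-ol

Counting along the main chain through the –OH group gives 6 carbons: the parent is hexane.
The highest-priority functional group is an alcohol (–OH), so the name ends in -ol.
The numbering direction is chosen so that numbering from this end puts the hydroxyl group at C-1 rather than C-6.
With this numbering: the hydroxyl at C-1; an iodo group at C-1; a methyl group at C-3.
The substituents are ordered alphabetically, ignoring any di-/tri- multipliers.
The name is 1-iodo-3-methylhexan-1-ol.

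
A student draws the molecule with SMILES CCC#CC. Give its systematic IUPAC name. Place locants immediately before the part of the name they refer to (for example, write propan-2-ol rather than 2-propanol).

pent-2-yne

Counting along the main chain through the multiple bond gives 5 carbons: the parent is pentane.
The chain contains a C≡C triple bond, so the unsaturation ending is -yne.
Choose the numbering such that numbering from this end puts the triple bond at C-2 rather than C-3.
With this numbering: the triple bond between C-2 and C-3.
Assembling the pieces gives pent-2-yne.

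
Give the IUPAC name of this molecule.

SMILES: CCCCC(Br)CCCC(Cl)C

The longest continuous carbon chain has 10 atoms, so the parent hydride is decane.
Choose the numbering such that the substituent locant set {2,6} is lower than {5,9} at the first point of difference.
This places a bromo group at C-6; a chloro group at C-2.
The substituents are ordered alphabetically, ignoring any di-/tri- multipliers.
The name is 6-bromo-2-chlorodecane.

6-bromo-2-chlorodecane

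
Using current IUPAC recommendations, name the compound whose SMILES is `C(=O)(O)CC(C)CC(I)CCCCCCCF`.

12-fluoro-5-iodo-3-methyldodecanoic acid

The longest carbon chain that includes the –COOH group has 12 carbons, so the parent hydride is dodecane.
A carboxylic acid (terminal –COOH) is the principal characteristic group, giving the suffix -oic acid.
Number the chain so that the carboxylic acid carbon is C-1 by definition.
That gives a fluoro group at C-12; an iodo group at C-5; a methyl group at C-3.
Substituent prefixes are cited in alphabetical order (multiplying prefixes like di-/tri- are ignored for ordering).
The name is 12-fluoro-5-iodo-3-methyldodecanoic acid.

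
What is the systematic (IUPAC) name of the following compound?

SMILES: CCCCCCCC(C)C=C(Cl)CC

3-chloro-5-methyldodec-3-ene

Counting along the main chain through the multiple bond gives 12 carbons: the parent is dodecane.
The chain contains a C=C double bond, so the unsaturation ending is -ene.
Number the chain so that numbering from this end puts the double bond at C-3 rather than C-9.
That gives the double bond between C-3 and C-4; a chloro group at C-3; a methyl group at C-5.
Substituent prefixes are cited in alphabetical order (multiplying prefixes like di-/tri- are ignored for ordering).
Putting it together: 3-chloro-5-methyldodec-3-ene.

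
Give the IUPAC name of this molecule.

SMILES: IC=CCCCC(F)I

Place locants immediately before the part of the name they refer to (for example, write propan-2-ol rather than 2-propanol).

6-fluoro-1,6-diiodohex-1-ene

The longest chain bearing the multiple bond is 6 carbons long (hexane).
The chain contains a C=C double bond, so the unsaturation ending is -ene.
Choose the numbering such that numbering from this end puts the double bond at C-1 rather than C-5.
With this numbering: the double bond between C-1 and C-2; a fluoro group at C-6; iodo groups at C-1 and C-6.
Prefixes are listed alphabetically: fluoro, iodo.
Assembling the pieces gives 6-fluoro-1,6-diiodohex-1-ene.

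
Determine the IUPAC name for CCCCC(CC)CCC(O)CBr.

The longest carbon chain that includes the –OH group has 9 carbons, so the parent hydride is nonane.
The highest-priority functional group is an alcohol (–OH), so the name ends in -ol.
Number the chain so that numbering from this end puts the hydroxyl group at C-2 rather than C-8.
This places the hydroxyl at C-2; a bromo group at C-1; an ethyl group at C-5.
Prefixes are listed alphabetically: bromo, ethyl.
Putting it together: 1-bromo-5-ethylnonan-2-ol.

1-bromo-5-ethylnonan-2-ol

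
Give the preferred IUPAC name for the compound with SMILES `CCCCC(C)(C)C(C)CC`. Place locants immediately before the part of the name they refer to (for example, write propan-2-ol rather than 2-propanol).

3,4,4-trimethyloctane

The longest carbon chain is 8 atoms: the parent is octane.
The numbering direction is chosen so that the substituent locant set {3,4,4} is lower than {5,5,6} at the first point of difference.
That gives methyl groups at C-3 and C-4 (×2).
Putting it together: 3,4,4-trimethyloctane.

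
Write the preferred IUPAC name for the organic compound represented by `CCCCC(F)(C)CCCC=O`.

The longest chain bearing the –CHO group is 9 carbons long (nonane).
An aldehyde (terminal –CHO) is the principal characteristic group, giving the suffix -al.
The numbering direction is chosen so that the aldehyde carbon is C-1 by definition.
With this numbering: a fluoro group at C-5; a methyl group at C-5.
The substituents are ordered alphabetically, ignoring any di-/tri- multipliers.
The name is 5-fluoro-5-methylnonanal.

5-fluoro-5-methylnonanal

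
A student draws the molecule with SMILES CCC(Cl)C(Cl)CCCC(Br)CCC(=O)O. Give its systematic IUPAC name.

4-bromo-8,9-dichloroundecanoic acid

The longest chain bearing the –COOH group is 11 carbons long (undecane).
A carboxylic acid (terminal –COOH) is the principal characteristic group, giving the suffix -oic acid.
Number the chain so that the carboxylic acid carbon is C-1 by definition.
With this numbering: a bromo group at C-4; chloro groups at C-8 and C-9.
The substituents are ordered alphabetically, ignoring any di-/tri- multipliers.
Putting it together: 4-bromo-8,9-dichloroundecanoic acid.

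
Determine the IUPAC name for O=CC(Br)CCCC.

Counting along the main chain through the –CHO group gives 6 carbons: the parent is hexane.
The highest-priority functional group is an aldehyde (terminal –CHO), so the name ends in -al.
The numbering direction is chosen so that the aldehyde carbon is C-1 by definition.
This places a bromo group at C-2.
The name is 2-bromohexanal.

2-bromohexanal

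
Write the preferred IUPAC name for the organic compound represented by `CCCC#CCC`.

hept-3-yne

The longest carbon chain that includes the multiple bond has 7 carbons, so the parent hydride is heptane.
There is one C≡C triple bond, indicated by the ending -yne.
Number the chain so that numbering from this end puts the triple bond at C-3 rather than C-4.
That gives the triple bond between C-3 and C-4.
The name is hept-3-yne.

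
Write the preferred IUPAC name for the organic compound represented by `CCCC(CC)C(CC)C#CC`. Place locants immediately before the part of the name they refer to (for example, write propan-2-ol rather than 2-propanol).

4,5-diethyloct-2-yne

The longest carbon chain that includes the multiple bond has 8 carbons, so the parent hydride is octane.
There is one C≡C triple bond, indicated by the ending -yne.
Choose the numbering such that numbering from this end puts the triple bond at C-2 rather than C-6.
With this numbering: the triple bond between C-2 and C-3; ethyl groups at C-4 and C-5.
The name is 4,5-diethyloct-2-yne.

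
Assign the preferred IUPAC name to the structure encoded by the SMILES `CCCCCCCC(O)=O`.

octanoic acid

The longest carbon chain that includes the –COOH group has 8 carbons, so the parent hydride is octane.
The principal characteristic group is a carboxylic acid (terminal –COOH), named with the suffix -oic acid.
Choose the numbering such that the carboxylic acid carbon is C-1 by definition.
The name is octanoic acid.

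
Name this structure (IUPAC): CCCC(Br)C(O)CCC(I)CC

4-bromo-8-iododecan-5-ol

The longest carbon chain that includes the –OH group has 10 carbons, so the parent hydride is decane.
The highest-priority functional group is an alcohol (–OH), so the name ends in -ol.
The numbering direction is chosen so that numbering from this end puts the hydroxyl group at C-5 rather than C-6.
With this numbering: the hydroxyl at C-5; a bromo group at C-4; an iodo group at C-8.
Substituent prefixes are cited in alphabetical order (multiplying prefixes like di-/tri- are ignored for ordering).
The name is 4-bromo-8-iododecan-5-ol.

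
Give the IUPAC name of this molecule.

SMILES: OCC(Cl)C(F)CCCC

The longest carbon chain that includes the –OH group has 7 carbons, so the parent hydride is heptane.
An alcohol (–OH) is the principal characteristic group, giving the suffix -ol.
Choose the numbering such that numbering from this end puts the hydroxyl group at C-1 rather than C-7.
That gives the hydroxyl at C-1; a chloro group at C-2; a fluoro group at C-3.
The substituents are ordered alphabetically, ignoring any di-/tri- multipliers.
Assembling the pieces gives 2-chloro-3-fluoroheptan-1-ol.

2-chloro-3-fluoroheptan-1-ol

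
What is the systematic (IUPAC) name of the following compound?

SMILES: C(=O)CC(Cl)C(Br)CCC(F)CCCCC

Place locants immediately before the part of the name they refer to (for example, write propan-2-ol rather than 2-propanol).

The longest carbon chain that includes the –CHO group has 12 carbons, so the parent hydride is dodecane.
The principal characteristic group is an aldehyde (terminal –CHO), named with the suffix -al.
The numbering direction is chosen so that the aldehyde carbon is C-1 by definition.
With this numbering: a bromo group at C-4; a chloro group at C-3; a fluoro group at C-7.
Substituent prefixes are cited in alphabetical order (multiplying prefixes like di-/tri- are ignored for ordering).
The name is 4-bromo-3-chloro-7-fluorododecanal.

4-bromo-3-chloro-7-fluorododecanal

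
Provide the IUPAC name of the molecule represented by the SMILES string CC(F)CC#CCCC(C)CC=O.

9-fluoro-3-methyldec-6-ynal

The longest chain bearing the –CHO group and the multiple bond is 10 carbons long (decane).
The principal characteristic group is an aldehyde (terminal –CHO), named with the suffix -al.
A C≡C triple bond in the chain gives the infix -yne-.
Number the chain so that the aldehyde carbon is C-1 by definition.
With this numbering: the triple bond between C-6 and C-7; a fluoro group at C-9; a methyl group at C-3.
Prefixes are listed alphabetically: fluoro, methyl.
Putting it together: 9-fluoro-3-methyldec-6-ynal.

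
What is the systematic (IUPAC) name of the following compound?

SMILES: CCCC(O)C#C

hex-1-yn-3-ol

The longest carbon chain that includes the –OH group and the multiple bond has 6 carbons, so the parent hydride is hexane.
An alcohol (–OH) is the principal characteristic group, giving the suffix -ol.
The chain contains a C≡C triple bond, so the unsaturation ending is -yne.
Choose the numbering such that numbering from this end puts the hydroxyl group at C-3 rather than C-4.
That gives the hydroxyl at C-3; the triple bond between C-1 and C-2.
The name is hex-1-yn-3-ol.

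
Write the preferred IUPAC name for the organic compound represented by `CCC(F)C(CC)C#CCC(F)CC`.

4-ethyl-3,8-difluorodec-5-yne

The longest carbon chain that includes the multiple bond has 10 carbons, so the parent hydride is decane.
The chain contains a C≡C triple bond, so the unsaturation ending is -yne.
The numbering direction is chosen so that the substituent locant set {3,4,8} is lower than {3,7,8} at the first point of difference.
With this numbering: the triple bond between C-5 and C-6; an ethyl group at C-4; fluoro groups at C-3 and C-8.
Prefixes are listed alphabetically: ethyl, fluoro.
Assembling the pieces gives 4-ethyl-3,8-difluorodec-5-yne.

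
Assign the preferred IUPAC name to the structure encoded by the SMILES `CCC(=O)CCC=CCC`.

non-6-en-3-one

Counting along the main chain through the carbonyl and the multiple bond gives 9 carbons: the parent is nonane.
The highest-priority functional group is a ketone (C=O on an internal carbon), so the name ends in -one.
The chain contains a C=C double bond, so the unsaturation ending is -ene.
Number the chain so that numbering from this end puts the carbonyl group at C-3 rather than C-7.
With this numbering: the carbonyl at C-3; the double bond between C-6 and C-7.
Putting it together: non-6-en-3-one.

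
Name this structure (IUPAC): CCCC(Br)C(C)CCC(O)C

Counting along the main chain through the –OH group gives 9 carbons: the parent is nonane.
An alcohol (–OH) is the principal characteristic group, giving the suffix -ol.
Number the chain so that numbering from this end puts the hydroxyl group at C-2 rather than C-8.
This places the hydroxyl at C-2; a bromo group at C-6; a methyl group at C-5.
The substituents are ordered alphabetically, ignoring any di-/tri- multipliers.
Assembling the pieces gives 6-bromo-5-methylnonan-2-ol.

6-bromo-5-methylnonan-2-ol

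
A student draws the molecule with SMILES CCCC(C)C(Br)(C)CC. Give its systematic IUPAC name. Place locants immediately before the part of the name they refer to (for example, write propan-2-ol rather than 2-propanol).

3-bromo-3,4-dimethylheptane

The longest continuous carbon chain has 7 atoms, so the parent hydride is heptane.
Number the chain so that the substituent locant set {3,3,4} is lower than {4,5,5} at the first point of difference.
With this numbering: a bromo group at C-3; methyl groups at C-3 and C-4.
Prefixes are listed alphabetically: bromo, methyl.
Assembling the pieces gives 3-bromo-3,4-dimethylheptane.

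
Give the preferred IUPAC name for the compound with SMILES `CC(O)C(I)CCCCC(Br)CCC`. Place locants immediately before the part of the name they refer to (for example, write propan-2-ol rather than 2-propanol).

8-bromo-3-iodoundecan-2-ol

The longest carbon chain that includes the –OH group has 11 carbons, so the parent hydride is undecane.
The highest-priority functional group is an alcohol (–OH), so the name ends in -ol.
Number the chain so that numbering from this end puts the hydroxyl group at C-2 rather than C-10.
With this numbering: the hydroxyl at C-2; a bromo group at C-8; an iodo group at C-3.
The substituents are ordered alphabetically, ignoring any di-/tri- multipliers.
Assembling the pieces gives 8-bromo-3-iodoundecan-2-ol.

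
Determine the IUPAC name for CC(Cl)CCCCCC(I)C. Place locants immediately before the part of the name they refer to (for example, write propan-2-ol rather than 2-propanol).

2-chloro-8-iodononane

The longest carbon chain is 9 atoms: the parent is nonane.
The numbering direction is chosen so that the locant sets are identical either way, so the alphabetically earlier chloro substituent takes the lower locant (2 rather than 8).
This places a chloro group at C-2; an iodo group at C-8.
Substituent prefixes are cited in alphabetical order (multiplying prefixes like di-/tri- are ignored for ordering).
Assembling the pieces gives 2-chloro-8-iodononane.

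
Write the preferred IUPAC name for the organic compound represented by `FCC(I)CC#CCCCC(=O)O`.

9-fluoro-8-iodonon-5-ynoic acid

The longest chain bearing the –COOH group and the multiple bond is 9 carbons long (nonane).
A carboxylic acid (terminal –COOH) is the principal characteristic group, giving the suffix -oic acid.
A C≡C triple bond in the chain gives the infix -yne-.
The numbering direction is chosen so that the carboxylic acid carbon is C-1 by definition.
This places the triple bond between C-5 and C-6; a fluoro group at C-9; an iodo group at C-8.
Prefixes are listed alphabetically: fluoro, iodo.
Assembling the pieces gives 9-fluoro-8-iodonon-5-ynoic acid.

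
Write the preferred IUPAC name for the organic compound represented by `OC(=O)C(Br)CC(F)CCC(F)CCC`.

2-bromo-4,7-difluorodecanoic acid

Counting along the main chain through the –COOH group gives 10 carbons: the parent is decane.
A carboxylic acid (terminal –COOH) is the principal characteristic group, giving the suffix -oic acid.
Number the chain so that the carboxylic acid carbon is C-1 by definition.
With this numbering: a bromo group at C-2; fluoro groups at C-4 and C-7.
The substituents are ordered alphabetically, ignoring any di-/tri- multipliers.
Putting it together: 2-bromo-4,7-difluorodecanoic acid.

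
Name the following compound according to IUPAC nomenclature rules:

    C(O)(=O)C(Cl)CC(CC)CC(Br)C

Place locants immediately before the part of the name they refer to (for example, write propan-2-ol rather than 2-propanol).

The longest carbon chain that includes the –COOH group has 7 carbons, so the parent hydride is heptane.
A carboxylic acid (terminal –COOH) is the principal characteristic group, giving the suffix -oic acid.
Choose the numbering such that the carboxylic acid carbon is C-1 by definition.
With this numbering: a bromo group at C-6; a chloro group at C-2; an ethyl group at C-4.
The substituents are ordered alphabetically, ignoring any di-/tri- multipliers.
Putting it together: 6-bromo-2-chloro-4-ethylheptanoic acid.

6-bromo-2-chloro-4-ethylheptanoic acid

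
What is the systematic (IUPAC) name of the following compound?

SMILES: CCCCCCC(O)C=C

non-1-en-3-ol

Counting along the main chain through the –OH group and the multiple bond gives 9 carbons: the parent is nonane.
An alcohol (–OH) is the principal characteristic group, giving the suffix -ol.
The chain contains a C=C double bond, so the unsaturation ending is -ene.
Choose the numbering such that numbering from this end puts the hydroxyl group at C-3 rather than C-7.
That gives the hydroxyl at C-3; the double bond between C-1 and C-2.
Assembling the pieces gives non-1-en-3-ol.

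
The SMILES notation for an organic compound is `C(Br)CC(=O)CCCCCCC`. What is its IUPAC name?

1-bromodecan-3-one

The longest carbon chain that includes the carbonyl has 10 carbons, so the parent hydride is decane.
The highest-priority functional group is a ketone (C=O on an internal carbon), so the name ends in -one.
Number the chain so that numbering from this end puts the carbonyl group at C-3 rather than C-8.
With this numbering: the carbonyl at C-3; a bromo group at C-1.
Putting it together: 1-bromodecan-3-one.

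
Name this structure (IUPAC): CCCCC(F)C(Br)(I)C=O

The longest carbon chain that includes the –CHO group has 7 carbons, so the parent hydride is heptane.
The highest-priority functional group is an aldehyde (terminal –CHO), so the name ends in -al.
The numbering direction is chosen so that the aldehyde carbon is C-1 by definition.
That gives a bromo group at C-2; a fluoro group at C-3; an iodo group at C-2.
Substituent prefixes are cited in alphabetical order (multiplying prefixes like di-/tri- are ignored for ordering).
Assembling the pieces gives 2-bromo-3-fluoro-2-iodoheptanal.

2-bromo-3-fluoro-2-iodoheptanal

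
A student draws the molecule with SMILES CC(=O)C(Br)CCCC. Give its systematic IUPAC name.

The longest carbon chain that includes the carbonyl has 7 carbons, so the parent hydride is heptane.
The highest-priority functional group is a ketone (C=O on an internal carbon), so the name ends in -one.
Choose the numbering such that numbering from this end puts the carbonyl group at C-2 rather than C-6.
With this numbering: the carbonyl at C-2; a bromo group at C-3.
Putting it together: 3-bromoheptan-2-one.

3-bromoheptan-2-one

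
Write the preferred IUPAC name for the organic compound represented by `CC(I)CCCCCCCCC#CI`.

Counting along the main chain through the multiple bond gives 12 carbons: the parent is dodecane.
The chain contains a C≡C triple bond, so the unsaturation ending is -yne.
Number the chain so that numbering from this end puts the triple bond at C-1 rather than C-11.
That gives the triple bond between C-1 and C-2; iodo groups at C-1 and C-11.
The name is 1,11-diiodododec-1-yne.

1,11-diiodododec-1-yne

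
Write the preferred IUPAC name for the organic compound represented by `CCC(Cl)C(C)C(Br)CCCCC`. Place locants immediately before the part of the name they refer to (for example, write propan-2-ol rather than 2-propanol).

5-bromo-3-chloro-4-methyldecane

The longest carbon chain is 10 atoms: the parent is decane.
Number the chain so that the substituent locant set {3,4,5} is lower than {6,7,8} at the first point of difference.
This places a bromo group at C-5; a chloro group at C-3; a methyl group at C-4.
Substituent prefixes are cited in alphabetical order (multiplying prefixes like di-/tri- are ignored for ordering).
Putting it together: 5-bromo-3-chloro-4-methyldecane.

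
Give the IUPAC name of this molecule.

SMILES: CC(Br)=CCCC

2-bromohex-2-ene

The longest chain bearing the multiple bond is 6 carbons long (hexane).
The chain contains a C=C double bond, so the unsaturation ending is -ene.
Number the chain so that numbering from this end puts the double bond at C-2 rather than C-4.
This places the double bond between C-2 and C-3; a bromo group at C-2.
The name is 2-bromohex-2-ene.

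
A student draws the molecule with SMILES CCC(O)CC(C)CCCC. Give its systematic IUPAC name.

The longest carbon chain that includes the –OH group has 9 carbons, so the parent hydride is nonane.
The principal characteristic group is an alcohol (–OH), named with the suffix -ol.
Number the chain so that numbering from this end puts the hydroxyl group at C-3 rather than C-7.
With this numbering: the hydroxyl at C-3; a methyl group at C-5.
The name is 5-methylnonan-3-ol.

5-methylnonan-3-ol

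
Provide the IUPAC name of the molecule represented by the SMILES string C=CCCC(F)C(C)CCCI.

Counting along the main chain through the multiple bond gives 9 carbons: the parent is nonane.
The chain contains a C=C double bond, so the unsaturation ending is -ene.
Choose the numbering such that numbering from this end puts the double bond at C-1 rather than C-8.
With this numbering: the double bond between C-1 and C-2; a fluoro group at C-5; an iodo group at C-9; a methyl group at C-6.
Substituent prefixes are cited in alphabetical order (multiplying prefixes like di-/tri- are ignored for ordering).
Assembling the pieces gives 5-fluoro-9-iodo-6-methylnon-1-ene.

5-fluoro-9-iodo-6-methylnon-1-ene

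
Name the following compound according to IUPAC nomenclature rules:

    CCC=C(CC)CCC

4-ethylhept-3-ene

Counting along the main chain through the multiple bond gives 7 carbons: the parent is heptane.
There is one C=C double bond, indicated by the ending -ene.
The numbering direction is chosen so that numbering from this end puts the double bond at C-3 rather than C-4.
This places the double bond between C-3 and C-4; an ethyl group at C-4.
The name is 4-ethylhept-3-ene.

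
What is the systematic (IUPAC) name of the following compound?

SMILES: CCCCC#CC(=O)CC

Counting along the main chain through the carbonyl and the multiple bond gives 9 carbons: the parent is nonane.
The highest-priority functional group is a ketone (C=O on an internal carbon), so the name ends in -one.
The chain contains a C≡C triple bond, so the unsaturation ending is -yne.
Choose the numbering such that numbering from this end puts the carbonyl group at C-3 rather than C-7.
With this numbering: the carbonyl at C-3; the triple bond between C-4 and C-5.
Assembling the pieces gives non-4-yn-3-one.

non-4-yn-3-one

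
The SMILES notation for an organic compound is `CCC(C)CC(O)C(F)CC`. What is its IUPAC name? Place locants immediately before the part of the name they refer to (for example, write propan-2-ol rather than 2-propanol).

3-fluoro-6-methyloctan-4-ol

Counting along the main chain through the –OH group gives 8 carbons: the parent is octane.
The principal characteristic group is an alcohol (–OH), named with the suffix -ol.
Number the chain so that numbering from this end puts the hydroxyl group at C-4 rather than C-5.
This places the hydroxyl at C-4; a fluoro group at C-3; a methyl group at C-6.
Prefixes are listed alphabetically: fluoro, methyl.
Assembling the pieces gives 3-fluoro-6-methyloctan-4-ol.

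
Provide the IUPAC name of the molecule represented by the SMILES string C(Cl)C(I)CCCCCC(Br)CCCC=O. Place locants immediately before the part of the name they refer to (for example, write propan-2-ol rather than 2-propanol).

5-bromo-12-chloro-11-iodododecanal

The longest chain bearing the –CHO group is 12 carbons long (dodecane).
The highest-priority functional group is an aldehyde (terminal –CHO), so the name ends in -al.
Choose the numbering such that the aldehyde carbon is C-1 by definition.
This places a bromo group at C-5; a chloro group at C-12; an iodo group at C-11.
Prefixes are listed alphabetically: bromo, chloro, iodo.
The name is 5-bromo-12-chloro-11-iodododecanal.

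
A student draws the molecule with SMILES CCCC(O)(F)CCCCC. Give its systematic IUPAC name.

4-fluorononan-4-ol

The longest chain bearing the –OH group is 9 carbons long (nonane).
The principal characteristic group is an alcohol (–OH), named with the suffix -ol.
The numbering direction is chosen so that numbering from this end puts the hydroxyl group at C-4 rather than C-6.
That gives the hydroxyl at C-4; a fluoro group at C-4.
Putting it together: 4-fluorononan-4-ol.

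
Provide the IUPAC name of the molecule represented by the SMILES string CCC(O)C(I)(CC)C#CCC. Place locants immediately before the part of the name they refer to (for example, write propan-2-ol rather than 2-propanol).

4-ethyl-4-iodooct-5-yn-3-ol

Counting along the main chain through the –OH group and the multiple bond gives 8 carbons: the parent is octane.
The principal characteristic group is an alcohol (–OH), named with the suffix -ol.
There is one C≡C triple bond, indicated by the ending -yne.
The numbering direction is chosen so that numbering from this end puts the hydroxyl group at C-3 rather than C-6.
That gives the hydroxyl at C-3; the triple bond between C-5 and C-6; an ethyl group at C-4; an iodo group at C-4.
Prefixes are listed alphabetically: ethyl, iodo.
Assembling the pieces gives 4-ethyl-4-iodooct-5-yn-3-ol.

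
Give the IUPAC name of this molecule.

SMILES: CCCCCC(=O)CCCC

Counting along the main chain through the carbonyl gives 10 carbons: the parent is decane.
A ketone (C=O on an internal carbon) is the principal characteristic group, giving the suffix -one.
Choose the numbering such that numbering from this end puts the carbonyl group at C-5 rather than C-6.
With this numbering: the carbonyl at C-5.
Assembling the pieces gives decan-5-one.

decan-5-one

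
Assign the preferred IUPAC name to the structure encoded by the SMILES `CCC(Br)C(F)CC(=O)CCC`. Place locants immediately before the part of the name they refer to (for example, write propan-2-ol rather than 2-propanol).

Counting along the main chain through the carbonyl gives 9 carbons: the parent is nonane.
The highest-priority functional group is a ketone (C=O on an internal carbon), so the name ends in -one.
Number the chain so that numbering from this end puts the carbonyl group at C-4 rather than C-6.
With this numbering: the carbonyl at C-4; a bromo group at C-7; a fluoro group at C-6.
Prefixes are listed alphabetically: bromo, fluoro.
The name is 7-bromo-6-fluorononan-4-one.

7-bromo-6-fluorononan-4-one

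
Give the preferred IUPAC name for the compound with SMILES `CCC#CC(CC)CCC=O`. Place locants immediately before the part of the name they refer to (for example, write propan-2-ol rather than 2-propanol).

The longest chain bearing the –CHO group and the multiple bond is 8 carbons long (octane).
The highest-priority functional group is an aldehyde (terminal –CHO), so the name ends in -al.
The chain contains a C≡C triple bond, so the unsaturation ending is -yne.
Number the chain so that the aldehyde carbon is C-1 by definition.
With this numbering: the triple bond between C-5 and C-6; an ethyl group at C-4.
The name is 4-ethyloct-5-ynal.

4-ethyloct-5-ynal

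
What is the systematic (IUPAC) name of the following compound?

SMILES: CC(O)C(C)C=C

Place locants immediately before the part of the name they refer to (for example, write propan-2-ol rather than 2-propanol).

Counting along the main chain through the –OH group and the multiple bond gives 5 carbons: the parent is pentane.
The principal characteristic group is an alcohol (–OH), named with the suffix -ol.
There is one C=C double bond, indicated by the ending -ene.
The numbering direction is chosen so that numbering from this end puts the hydroxyl group at C-2 rather than C-4.
That gives the hydroxyl at C-2; the double bond between C-4 and C-5; a methyl group at C-3.
The name is 3-methylpent-4-en-2-ol.

3-methylpent-4-en-2-ol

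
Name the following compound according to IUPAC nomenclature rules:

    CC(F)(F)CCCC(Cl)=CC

3-chloro-7,7-difluorooct-2-ene

The longest carbon chain that includes the multiple bond has 8 carbons, so the parent hydride is octane.
There is one C=C double bond, indicated by the ending -ene.
Number the chain so that numbering from this end puts the double bond at C-2 rather than C-6.
This places the double bond between C-2 and C-3; a chloro group at C-3; two fluoro groups at C-7.
Substituent prefixes are cited in alphabetical order (multiplying prefixes like di-/tri- are ignored for ordering).
The name is 3-chloro-7,7-difluorooct-2-ene.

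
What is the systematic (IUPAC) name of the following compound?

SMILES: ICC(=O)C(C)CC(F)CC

Counting along the main chain through the carbonyl gives 7 carbons: the parent is heptane.
The principal characteristic group is a ketone (C=O on an internal carbon), named with the suffix -one.
Number the chain so that numbering from this end puts the carbonyl group at C-2 rather than C-6.
That gives the carbonyl at C-2; a fluoro group at C-5; an iodo group at C-1; a methyl group at C-3.
Substituent prefixes are cited in alphabetical order (multiplying prefixes like di-/tri- are ignored for ordering).
Putting it together: 5-fluoro-1-iodo-3-methylheptan-2-one.

5-fluoro-1-iodo-3-methylheptan-2-one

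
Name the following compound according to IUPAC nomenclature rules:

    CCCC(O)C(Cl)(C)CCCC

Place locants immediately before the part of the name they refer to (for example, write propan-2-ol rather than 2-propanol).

Counting along the main chain through the –OH group gives 9 carbons: the parent is nonane.
The principal characteristic group is an alcohol (–OH), named with the suffix -ol.
Number the chain so that numbering from this end puts the hydroxyl group at C-4 rather than C-6.
With this numbering: the hydroxyl at C-4; a chloro group at C-5; a methyl group at C-5.
Substituent prefixes are cited in alphabetical order (multiplying prefixes like di-/tri- are ignored for ordering).
Putting it together: 5-chloro-5-methylnonan-4-ol.

5-chloro-5-methylnonan-4-ol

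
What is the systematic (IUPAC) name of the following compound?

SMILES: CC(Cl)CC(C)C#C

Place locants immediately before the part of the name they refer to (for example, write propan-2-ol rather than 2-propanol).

The longest chain bearing the multiple bond is 6 carbons long (hexane).
A C≡C triple bond in the chain gives the infix -yne-.
Number the chain so that numbering from this end puts the triple bond at C-1 rather than C-5.
This places the triple bond between C-1 and C-2; a chloro group at C-5; a methyl group at C-3.
The substituents are ordered alphabetically, ignoring any di-/tri- multipliers.
The name is 5-chloro-3-methylhex-1-yne.

5-chloro-3-methylhex-1-yne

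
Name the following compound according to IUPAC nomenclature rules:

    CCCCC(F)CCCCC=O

The longest chain bearing the –CHO group is 10 carbons long (decane).
The highest-priority functional group is an aldehyde (terminal –CHO), so the name ends in -al.
Choose the numbering such that the aldehyde carbon is C-1 by definition.
That gives a fluoro group at C-6.
Assembling the pieces gives 6-fluorodecanal.

6-fluorodecanal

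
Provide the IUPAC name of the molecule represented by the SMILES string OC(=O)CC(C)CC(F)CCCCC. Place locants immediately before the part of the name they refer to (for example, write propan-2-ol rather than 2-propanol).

5-fluoro-3-methyldecanoic acid

The longest chain bearing the –COOH group is 10 carbons long (decane).
A carboxylic acid (terminal –COOH) is the principal characteristic group, giving the suffix -oic acid.
Number the chain so that the carboxylic acid carbon is C-1 by definition.
With this numbering: a fluoro group at C-5; a methyl group at C-3.
Substituent prefixes are cited in alphabetical order (multiplying prefixes like di-/tri- are ignored for ordering).
Putting it together: 5-fluoro-3-methyldecanoic acid.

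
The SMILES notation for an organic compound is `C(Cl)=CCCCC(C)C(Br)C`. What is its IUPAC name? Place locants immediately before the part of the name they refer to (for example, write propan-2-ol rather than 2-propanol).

The longest chain bearing the multiple bond is 8 carbons long (octane).
A C=C double bond in the chain gives the infix -ene-.
Choose the numbering such that numbering from this end puts the double bond at C-1 rather than C-7.
That gives the double bond between C-1 and C-2; a bromo group at C-7; a chloro group at C-1; a methyl group at C-6.
Prefixes are listed alphabetically: bromo, chloro, methyl.
The name is 7-bromo-1-chloro-6-methyloct-1-ene.

7-bromo-1-chloro-6-methyloct-1-ene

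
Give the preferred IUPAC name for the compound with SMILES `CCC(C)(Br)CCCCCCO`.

Counting along the main chain through the –OH group gives 9 carbons: the parent is nonane.
An alcohol (–OH) is the principal characteristic group, giving the suffix -ol.
Number the chain so that numbering from this end puts the hydroxyl group at C-1 rather than C-9.
This places the hydroxyl at C-1; a bromo group at C-7; a methyl group at C-7.
Prefixes are listed alphabetically: bromo, methyl.
Putting it together: 7-bromo-7-methylnonan-1-ol.

7-bromo-7-methylnonan-1-ol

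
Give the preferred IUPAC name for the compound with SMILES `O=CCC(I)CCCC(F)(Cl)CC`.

The longest carbon chain that includes the –CHO group has 9 carbons, so the parent hydride is nonane.
The highest-priority functional group is an aldehyde (terminal –CHO), so the name ends in -al.
Number the chain so that the aldehyde carbon is C-1 by definition.
This places a chloro group at C-7; a fluoro group at C-7; an iodo group at C-3.
Prefixes are listed alphabetically: chloro, fluoro, iodo.
Putting it together: 7-chloro-7-fluoro-3-iodononanal.

7-chloro-7-fluoro-3-iodononanal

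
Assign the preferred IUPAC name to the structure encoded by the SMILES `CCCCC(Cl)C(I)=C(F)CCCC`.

The longest chain bearing the multiple bond is 11 carbons long (undecane).
The chain contains a C=C double bond, so the unsaturation ending is -ene.
Choose the numbering such that numbering from this end puts the double bond at C-5 rather than C-6.
With this numbering: the double bond between C-5 and C-6; a chloro group at C-7; a fluoro group at C-5; an iodo group at C-6.
Prefixes are listed alphabetically: chloro, fluoro, iodo.
Assembling the pieces gives 7-chloro-5-fluoro-6-iodoundec-5-ene.

7-chloro-5-fluoro-6-iodoundec-5-ene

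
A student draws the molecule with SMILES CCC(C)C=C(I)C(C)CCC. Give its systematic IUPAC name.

5-iodo-3,6-dimethylnon-4-ene

Counting along the main chain through the multiple bond gives 9 carbons: the parent is nonane.
The chain contains a C=C double bond, so the unsaturation ending is -ene.
Number the chain so that numbering from this end puts the double bond at C-4 rather than C-5.
With this numbering: the double bond between C-4 and C-5; an iodo group at C-5; methyl groups at C-3 and C-6.
Substituent prefixes are cited in alphabetical order (multiplying prefixes like di-/tri- are ignored for ordering).
Assembling the pieces gives 5-iodo-3,6-dimethylnon-4-ene.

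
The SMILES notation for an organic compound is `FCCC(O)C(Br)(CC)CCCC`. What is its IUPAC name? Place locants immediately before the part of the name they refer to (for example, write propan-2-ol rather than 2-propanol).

4-bromo-4-ethyl-1-fluorooctan-3-ol

The longest carbon chain that includes the –OH group has 8 carbons, so the parent hydride is octane.
An alcohol (–OH) is the principal characteristic group, giving the suffix -ol.
Number the chain so that numbering from this end puts the hydroxyl group at C-3 rather than C-6.
With this numbering: the hydroxyl at C-3; a bromo group at C-4; an ethyl group at C-4; a fluoro group at C-1.
The substituents are ordered alphabetically, ignoring any di-/tri- multipliers.
Assembling the pieces gives 4-bromo-4-ethyl-1-fluorooctan-3-ol.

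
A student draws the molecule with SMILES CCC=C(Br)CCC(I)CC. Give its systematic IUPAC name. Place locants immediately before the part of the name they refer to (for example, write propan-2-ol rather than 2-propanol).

4-bromo-7-iodonon-3-ene

The longest carbon chain that includes the multiple bond has 9 carbons, so the parent hydride is nonane.
There is one C=C double bond, indicated by the ending -ene.
Number the chain so that numbering from this end puts the double bond at C-3 rather than C-6.
This places the double bond between C-3 and C-4; a bromo group at C-4; an iodo group at C-7.
The substituents are ordered alphabetically, ignoring any di-/tri- multipliers.
Assembling the pieces gives 4-bromo-7-iodonon-3-ene.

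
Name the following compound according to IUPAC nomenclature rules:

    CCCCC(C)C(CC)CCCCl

The longest continuous carbon chain has 9 atoms, so the parent hydride is nonane.
The numbering direction is chosen so that the substituent locant set {1,4,5} is lower than {5,6,9} at the first point of difference.
That gives a chloro group at C-1; an ethyl group at C-4; a methyl group at C-5.
The substituents are ordered alphabetically, ignoring any di-/tri- multipliers.
Assembling the pieces gives 1-chloro-4-ethyl-5-methylnonane.

1-chloro-4-ethyl-5-methylnonane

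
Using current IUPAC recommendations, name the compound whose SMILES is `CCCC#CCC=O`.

hept-3-ynal

The longest carbon chain that includes the –CHO group and the multiple bond has 7 carbons, so the parent hydride is heptane.
The principal characteristic group is an aldehyde (terminal –CHO), named with the suffix -al.
The chain contains a C≡C triple bond, so the unsaturation ending is -yne.
Number the chain so that the aldehyde carbon is C-1 by definition.
That gives the triple bond between C-3 and C-4.
Putting it together: hept-3-ynal.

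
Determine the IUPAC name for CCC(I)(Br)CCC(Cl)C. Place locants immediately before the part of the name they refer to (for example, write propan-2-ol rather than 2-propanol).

5-bromo-2-chloro-5-iodoheptane

The longest carbon chain is 7 atoms: the parent is heptane.
The numbering direction is chosen so that the substituent locant set {2,5,5} is lower than {3,3,6} at the first point of difference.
That gives a bromo group at C-5; a chloro group at C-2; an iodo group at C-5.
Prefixes are listed alphabetically: bromo, chloro, iodo.
Putting it together: 5-bromo-2-chloro-5-iodoheptane.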